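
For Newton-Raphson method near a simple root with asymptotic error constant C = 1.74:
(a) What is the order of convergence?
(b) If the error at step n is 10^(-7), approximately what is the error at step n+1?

(a) Newton-Raphson has quadratic (order 2) convergence near simple roots.
    This means |e_{n+1}| ≈ C|e_n|².

(b) With |e_n| = 10^(-7) and C = 1.74:
    |e_{n+1}| ≈ 1.74 × (10^(-7))² = 1.74 × 10^(-14)

(a) 2 (quadratic); (b) |e_{n+1}| ≈ 1.740e-14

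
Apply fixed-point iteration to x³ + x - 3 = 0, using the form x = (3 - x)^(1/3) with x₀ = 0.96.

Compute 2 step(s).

Equation: x³ + x - 3 = 0
Fixed-point form: x = (3 - x)^(1/3)
x₀ = 0.96

x_1 = g(0.960000) = 1.268265
x_2 = g(1.268265) = 1.200864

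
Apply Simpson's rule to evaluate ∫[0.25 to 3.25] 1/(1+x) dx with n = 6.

f(x) = 1/(1+x)
a = 0.25, b = 3.25, n = 6
h = (b - a)/n = 0.500000

Simpson's rule: (h/3)[f(x₀) + 4f(x₁) + 2f(x₂) + ... + f(xₙ)]

x_0 = 0.2500, f(x_0) = 0.800000, coefficient = 1
x_1 = 0.7500, f(x_1) = 0.571429, coefficient = 4
x_2 = 1.2500, f(x_2) = 0.444444, coefficient = 2
x_3 = 1.7500, f(x_3) = 0.363636, coefficient = 4
x_4 = 2.2500, f(x_4) = 0.307692, coefficient = 2
x_5 = 2.7500, f(x_5) = 0.266667, coefficient = 4
x_6 = 3.2500, f(x_6) = 0.235294, coefficient = 1

I ≈ (0.500000/3) × 7.346494 = 1.224416
Exact value: 1.223775
Error: 0.000640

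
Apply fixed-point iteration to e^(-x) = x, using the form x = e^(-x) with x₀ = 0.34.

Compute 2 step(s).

Equation: e^(-x) = x
Fixed-point form: x = e^(-x)
x₀ = 0.34

x_1 = g(0.340000) = 0.711770
x_2 = g(0.711770) = 0.490775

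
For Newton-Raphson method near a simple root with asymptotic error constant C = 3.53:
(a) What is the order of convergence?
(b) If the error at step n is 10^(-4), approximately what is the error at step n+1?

(a) Newton-Raphson has quadratic (order 2) convergence near simple roots.
    This means |e_{n+1}| ≈ C|e_n|².

(b) With |e_n| = 10^(-4) and C = 3.53:
    |e_{n+1}| ≈ 3.53 × (10^(-4))² = 3.53 × 10^(-8)

(a) 2 (quadratic); (b) |e_{n+1}| ≈ 3.530e-08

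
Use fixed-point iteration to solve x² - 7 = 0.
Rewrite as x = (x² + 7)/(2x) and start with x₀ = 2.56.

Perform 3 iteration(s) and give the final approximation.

Equation: x² - 7 = 0
Fixed-point form: x = (x² + 7)/(2x)
x₀ = 2.56

x_1 = g(2.560000) = 2.647187
x_2 = g(2.647187) = 2.645752
x_3 = g(2.645752) = 2.645751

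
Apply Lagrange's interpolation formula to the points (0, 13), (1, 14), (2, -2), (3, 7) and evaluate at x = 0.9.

Lagrange interpolation formula:
P(x) = Σ yᵢ × Lᵢ(x)
where Lᵢ(x) = Π_{j≠i} (x - xⱼ)/(xᵢ - xⱼ)

L_0(0.9) = (0.9 - 1)/(0 - 1) × (0.9 - 2)/(0 - 2) × (0.9 - 3)/(0 - 3) = 0.038500
L_1(0.9) = (0.9 - 0)/(1 - 0) × (0.9 - 2)/(1 - 2) × (0.9 - 3)/(1 - 3) = 1.039500
L_2(0.9) = (0.9 - 0)/(2 - 0) × (0.9 - 1)/(2 - 1) × (0.9 - 3)/(2 - 3) = -0.094500
L_3(0.9) = (0.9 - 0)/(3 - 0) × (0.9 - 1)/(3 - 1) × (0.9 - 2)/(3 - 2) = 0.016500

P(0.9) = 13×L_0(0.9) + 14×L_1(0.9) + (-2)×L_2(0.9) + 7×L_3(0.9)
P(0.9) = 15.358000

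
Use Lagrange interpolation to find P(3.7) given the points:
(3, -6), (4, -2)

Lagrange interpolation formula:
P(x) = Σ yᵢ × Lᵢ(x)
where Lᵢ(x) = Π_{j≠i} (x - xⱼ)/(xᵢ - xⱼ)

L_0(3.7) = (3.7 - 4)/(3 - 4) = 0.300000
L_1(3.7) = (3.7 - 3)/(4 - 3) = 0.700000

P(3.7) = (-6)×L_0(3.7) + (-2)×L_1(3.7)
P(3.7) = -3.200000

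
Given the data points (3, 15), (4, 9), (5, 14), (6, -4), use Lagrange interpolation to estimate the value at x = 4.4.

Lagrange interpolation formula:
P(x) = Σ yᵢ × Lᵢ(x)
where Lᵢ(x) = Π_{j≠i} (x - xⱼ)/(xᵢ - xⱼ)

L_0(4.4) = (4.4 - 4)/(3 - 4) × (4.4 - 5)/(3 - 5) × (4.4 - 6)/(3 - 6) = -0.064000
L_1(4.4) = (4.4 - 3)/(4 - 3) × (4.4 - 5)/(4 - 5) × (4.4 - 6)/(4 - 6) = 0.672000
L_2(4.4) = (4.4 - 3)/(5 - 3) × (4.4 - 4)/(5 - 4) × (4.4 - 6)/(5 - 6) = 0.448000
L_3(4.4) = (4.4 - 3)/(6 - 3) × (4.4 - 4)/(6 - 4) × (4.4 - 5)/(6 - 5) = -0.056000

P(4.4) = 15×L_0(4.4) + 9×L_1(4.4) + 14×L_2(4.4) + (-4)×L_3(4.4)
P(4.4) = 11.584000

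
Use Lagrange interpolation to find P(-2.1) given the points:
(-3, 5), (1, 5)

Lagrange interpolation formula:
P(x) = Σ yᵢ × Lᵢ(x)
where Lᵢ(x) = Π_{j≠i} (x - xⱼ)/(xᵢ - xⱼ)

L_0(-2.1) = (-2.1 - 1)/(-3 - 1) = 0.775000
L_1(-2.1) = (-2.1 - (-3))/(1 - (-3)) = 0.225000

P(-2.1) = 5×L_0(-2.1) + 5×L_1(-2.1)
P(-2.1) = 5.000000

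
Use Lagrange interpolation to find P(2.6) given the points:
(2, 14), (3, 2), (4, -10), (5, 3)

Lagrange interpolation formula:
P(x) = Σ yᵢ × Lᵢ(x)
where Lᵢ(x) = Π_{j≠i} (x - xⱼ)/(xᵢ - xⱼ)

L_0(2.6) = (2.6 - 3)/(2 - 3) × (2.6 - 4)/(2 - 4) × (2.6 - 5)/(2 - 5) = 0.224000
L_1(2.6) = (2.6 - 2)/(3 - 2) × (2.6 - 4)/(3 - 4) × (2.6 - 5)/(3 - 5) = 1.008000
L_2(2.6) = (2.6 - 2)/(4 - 2) × (2.6 - 3)/(4 - 3) × (2.6 - 5)/(4 - 5) = -0.288000
L_3(2.6) = (2.6 - 2)/(5 - 2) × (2.6 - 3)/(5 - 3) × (2.6 - 4)/(5 - 4) = 0.056000

P(2.6) = 14×L_0(2.6) + 2×L_1(2.6) + (-10)×L_2(2.6) + 3×L_3(2.6)
P(2.6) = 8.200000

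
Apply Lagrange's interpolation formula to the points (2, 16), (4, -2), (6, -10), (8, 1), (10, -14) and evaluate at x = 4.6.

Lagrange interpolation formula:
P(x) = Σ yᵢ × Lᵢ(x)
where Lᵢ(x) = Π_{j≠i} (x - xⱼ)/(xᵢ - xⱼ)

L_0(4.6) = (4.6 - 4)/(2 - 4) × (4.6 - 6)/(2 - 6) × (4.6 - 8)/(2 - 8) × (4.6 - 10)/(2 - 10) = -0.040162
L_1(4.6) = (4.6 - 2)/(4 - 2) × (4.6 - 6)/(4 - 6) × (4.6 - 8)/(4 - 8) × (4.6 - 10)/(4 - 10) = 0.696150
L_2(4.6) = (4.6 - 2)/(6 - 2) × (4.6 - 4)/(6 - 4) × (4.6 - 8)/(6 - 8) × (4.6 - 10)/(6 - 10) = 0.447525
L_3(4.6) = (4.6 - 2)/(8 - 2) × (4.6 - 4)/(8 - 4) × (4.6 - 6)/(8 - 6) × (4.6 - 10)/(8 - 10) = -0.122850
L_4(4.6) = (4.6 - 2)/(10 - 2) × (4.6 - 4)/(10 - 4) × (4.6 - 6)/(10 - 6) × (4.6 - 8)/(10 - 8) = 0.019337

P(4.6) = 16×L_0(4.6) + (-2)×L_1(4.6) + (-10)×L_2(4.6) + 1×L_3(4.6) + (-14)×L_4(4.6)
P(4.6) = -6.903725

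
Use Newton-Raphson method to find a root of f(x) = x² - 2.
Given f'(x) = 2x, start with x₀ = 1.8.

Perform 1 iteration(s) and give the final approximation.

f(x) = x² - 2
f'(x) = 2x
x₀ = 1.8

Newton-Raphson formula: x_{n+1} = x_n - f(x_n)/f'(x_n)

Iteration 1:
  f(1.800000) = 1.240000
  f'(1.800000) = 3.600000
  x_1 = 1.800000 - 1.240000/3.600000 = 1.455556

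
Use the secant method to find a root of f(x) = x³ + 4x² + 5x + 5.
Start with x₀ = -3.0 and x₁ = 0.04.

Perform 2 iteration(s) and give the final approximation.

f(x) = x³ + 4x² + 5x + 5
x₀ = -3.0, x₁ = 0.04

Secant formula: x_{n+1} = x_n - f(x_n)(x_n - x_{n-1})/(f(x_n) - f(x_{n-1}))

Iteration 1:
  f(-3.000000) = -1.000000
  f(0.040000) = 5.206464
  x_2 = 0.040000 - 5.206464×(0.040000 - (-3.000000))/(5.206464 - (-1.000000))
       = -2.510188
Iteration 2:
  f(0.040000) = 5.206464
  f(-2.510188) = 1.836430
  x_3 = -2.510188 - 1.836430×(-2.510188 - 0.040000)/(1.836430 - 5.206464)
       = -3.899860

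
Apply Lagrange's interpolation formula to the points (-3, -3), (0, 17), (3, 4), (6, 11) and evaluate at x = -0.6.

Lagrange interpolation formula:
P(x) = Σ yᵢ × Lᵢ(x)
where Lᵢ(x) = Π_{j≠i} (x - xⱼ)/(xᵢ - xⱼ)

L_0(-0.6) = (-0.6 - 0)/(-3 - 0) × (-0.6 - 3)/(-3 - 3) × (-0.6 - 6)/(-3 - 6) = 0.088000
L_1(-0.6) = (-0.6 - (-3))/(0 - (-3)) × (-0.6 - 3)/(0 - 3) × (-0.6 - 6)/(0 - 6) = 1.056000
L_2(-0.6) = (-0.6 - (-3))/(3 - (-3)) × (-0.6 - 0)/(3 - 0) × (-0.6 - 6)/(3 - 6) = -0.176000
L_3(-0.6) = (-0.6 - (-3))/(6 - (-3)) × (-0.6 - 0)/(6 - 0) × (-0.6 - 3)/(6 - 3) = 0.032000

P(-0.6) = (-3)×L_0(-0.6) + 17×L_1(-0.6) + 4×L_2(-0.6) + 11×L_3(-0.6)
P(-0.6) = 17.336000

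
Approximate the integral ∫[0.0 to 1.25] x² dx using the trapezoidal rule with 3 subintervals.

f(x) = x²
a = 0.0, b = 1.25, n = 3
h = (b - a)/n = 0.416667

Trapezoidal rule: (h/2)[f(x₀) + 2f(x₁) + 2f(x₂) + ... + f(xₙ)]

x_0 = 0.0000, f(x_0) = 0.000000, coefficient = 1
x_1 = 0.4167, f(x_1) = 0.173611, coefficient = 2
x_2 = 0.8333, f(x_2) = 0.694444, coefficient = 2
x_3 = 1.2500, f(x_3) = 1.562500, coefficient = 1

I ≈ (0.416667/2) × 3.298611 = 0.687211
Exact value: 0.651042
Error: 0.036169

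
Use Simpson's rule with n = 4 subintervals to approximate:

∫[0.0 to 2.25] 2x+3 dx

f(x) = 2x+3
a = 0.0, b = 2.25, n = 4
h = (b - a)/n = 0.562500

Simpson's rule: (h/3)[f(x₀) + 4f(x₁) + 2f(x₂) + ... + f(xₙ)]

x_0 = 0.0000, f(x_0) = 3.000000, coefficient = 1
x_1 = 0.5625, f(x_1) = 4.125000, coefficient = 4
x_2 = 1.1250, f(x_2) = 5.250000, coefficient = 2
x_3 = 1.6875, f(x_3) = 6.375000, coefficient = 4
x_4 = 2.2500, f(x_4) = 7.500000, coefficient = 1

I ≈ (0.562500/3) × 63.000000 = 11.812500
Exact value: 11.812500
Error: 0.000000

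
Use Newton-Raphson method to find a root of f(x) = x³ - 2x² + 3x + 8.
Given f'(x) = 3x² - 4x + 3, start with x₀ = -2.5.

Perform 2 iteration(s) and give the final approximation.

f(x) = x³ - 2x² + 3x + 8
f'(x) = 3x² - 4x + 3
x₀ = -2.5

Newton-Raphson formula: x_{n+1} = x_n - f(x_n)/f'(x_n)

Iteration 1:
  f(-2.500000) = -27.625000
  f'(-2.500000) = 31.750000
  x_1 = -2.500000 - (-27.625000)/31.750000 = -1.629921
Iteration 2:
  f(-1.629921) = -6.533170
  f'(-1.629921) = 17.489615
  x_2 = -1.629921 - (-6.533170)/17.489615 = -1.256376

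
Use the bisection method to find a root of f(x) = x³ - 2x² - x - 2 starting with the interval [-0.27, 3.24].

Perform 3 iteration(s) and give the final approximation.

f(x) = x³ - 2x² - x - 2
Initial interval: [-0.27, 3.24]

Iteration 1:
  c_1 = (-0.270000 + 3.240000)/2 = 1.485000
  f(c_1) = f(1.485000) = -4.620691
  f(a) × f(c) ≥ 0, new interval: [1.485000, 3.240000]
Iteration 2:
  c_2 = (1.485000 + 3.240000)/2 = 2.362500
  f(c_2) = f(2.362500) = -2.339240
  f(a) × f(c) ≥ 0, new interval: [2.362500, 3.240000]
Iteration 3:
  c_3 = (2.362500 + 3.240000)/2 = 2.801250
  f(c_3) = f(2.801250) = 1.486160
  f(a) × f(c) < 0, new interval: [2.362500, 2.801250]

After 3 iteration(s), the approximation is c_3 = 2.801250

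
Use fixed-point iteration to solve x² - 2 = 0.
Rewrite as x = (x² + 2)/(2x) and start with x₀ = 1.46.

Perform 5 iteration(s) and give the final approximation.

Equation: x² - 2 = 0
Fixed-point form: x = (x² + 2)/(2x)
x₀ = 1.46

x_1 = g(1.460000) = 1.414932
x_2 = g(1.414932) = 1.414214
x_3 = g(1.414214) = 1.414214
x_4 = g(1.414214) = 1.414214
x_5 = g(1.414214) = 1.414214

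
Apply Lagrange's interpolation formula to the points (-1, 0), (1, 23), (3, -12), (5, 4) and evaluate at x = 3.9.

Lagrange interpolation formula:
P(x) = Σ yᵢ × Lᵢ(x)
where Lᵢ(x) = Π_{j≠i} (x - xⱼ)/(xᵢ - xⱼ)

L_0(3.9) = (3.9 - 1)/(-1 - 1) × (3.9 - 3)/(-1 - 3) × (3.9 - 5)/(-1 - 5) = 0.059813
L_1(3.9) = (3.9 - (-1))/(1 - (-1)) × (3.9 - 3)/(1 - 3) × (3.9 - 5)/(1 - 5) = -0.303188
L_2(3.9) = (3.9 - (-1))/(3 - (-1)) × (3.9 - 1)/(3 - 1) × (3.9 - 5)/(3 - 5) = 0.976938
L_3(3.9) = (3.9 - (-1))/(5 - (-1)) × (3.9 - 1)/(5 - 1) × (3.9 - 3)/(5 - 3) = 0.266437

P(3.9) = 0×L_0(3.9) + 23×L_1(3.9) + (-12)×L_2(3.9) + 4×L_3(3.9)
P(3.9) = -17.630813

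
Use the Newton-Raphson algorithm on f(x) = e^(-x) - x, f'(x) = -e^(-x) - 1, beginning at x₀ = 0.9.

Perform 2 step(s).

f(x) = e^(-x) - x
f'(x) = -e^(-x) - 1
x₀ = 0.9

Newton-Raphson formula: x_{n+1} = x_n - f(x_n)/f'(x_n)

Iteration 1:
  f(0.900000) = -0.493430
  f'(0.900000) = -1.406570
  x_1 = 0.900000 - (-0.493430)/(-1.406570) = 0.549196
Iteration 2:
  f(0.549196) = 0.028218
  f'(0.549196) = -1.577414
  x_2 = 0.549196 - 0.028218/(-1.577414) = 0.567085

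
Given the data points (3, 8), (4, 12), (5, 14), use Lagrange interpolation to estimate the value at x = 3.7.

Lagrange interpolation formula:
P(x) = Σ yᵢ × Lᵢ(x)
where Lᵢ(x) = Π_{j≠i} (x - xⱼ)/(xᵢ - xⱼ)

L_0(3.7) = (3.7 - 4)/(3 - 4) × (3.7 - 5)/(3 - 5) = 0.195000
L_1(3.7) = (3.7 - 3)/(4 - 3) × (3.7 - 5)/(4 - 5) = 0.910000
L_2(3.7) = (3.7 - 3)/(5 - 3) × (3.7 - 4)/(5 - 4) = -0.105000

P(3.7) = 8×L_0(3.7) + 12×L_1(3.7) + 14×L_2(3.7)
P(3.7) = 11.010000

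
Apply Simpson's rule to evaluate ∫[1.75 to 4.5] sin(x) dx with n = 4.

f(x) = sin(x)
a = 1.75, b = 4.5, n = 4
h = (b - a)/n = 0.687500

Simpson's rule: (h/3)[f(x₀) + 4f(x₁) + 2f(x₂) + ... + f(xₙ)]

x_0 = 1.7500, f(x_0) = 0.983986, coefficient = 1
x_1 = 2.4375, f(x_1) = 0.647343, coefficient = 4
x_2 = 3.1250, f(x_2) = 0.016592, coefficient = 2
x_3 = 3.8125, f(x_3) = -0.621697, coefficient = 4
x_4 = 4.5000, f(x_4) = -0.977530, coefficient = 1

I ≈ (0.687500/3) × 0.142222 = 0.032593
Exact value: 0.032550
Error: 0.000043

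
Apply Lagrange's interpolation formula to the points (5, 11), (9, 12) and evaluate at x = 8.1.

Lagrange interpolation formula:
P(x) = Σ yᵢ × Lᵢ(x)
where Lᵢ(x) = Π_{j≠i} (x - xⱼ)/(xᵢ - xⱼ)

L_0(8.1) = (8.1 - 9)/(5 - 9) = 0.225000
L_1(8.1) = (8.1 - 5)/(9 - 5) = 0.775000

P(8.1) = 11×L_0(8.1) + 12×L_1(8.1)
P(8.1) = 11.775000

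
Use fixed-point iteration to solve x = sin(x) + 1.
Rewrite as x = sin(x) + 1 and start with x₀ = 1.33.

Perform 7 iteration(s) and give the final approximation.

Equation: x = sin(x) + 1
Fixed-point form: x = sin(x) + 1
x₀ = 1.33

x_1 = g(1.330000) = 1.971148
x_2 = g(1.971148) = 1.920924
x_3 = g(1.920924) = 1.939329
x_4 = g(1.939329) = 1.932857
x_5 = g(1.932857) = 1.935169
x_6 = g(1.935169) = 1.934348
x_7 = g(1.934348) = 1.934640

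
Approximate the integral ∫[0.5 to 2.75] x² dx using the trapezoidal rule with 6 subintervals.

f(x) = x²
a = 0.5, b = 2.75, n = 6
h = (b - a)/n = 0.375000

Trapezoidal rule: (h/2)[f(x₀) + 2f(x₁) + 2f(x₂) + ... + f(xₙ)]

x_0 = 0.5000, f(x_0) = 0.250000, coefficient = 1
x_1 = 0.8750, f(x_1) = 0.765625, coefficient = 2
x_2 = 1.2500, f(x_2) = 1.562500, coefficient = 2
x_3 = 1.6250, f(x_3) = 2.640625, coefficient = 2
x_4 = 2.0000, f(x_4) = 4.000000, coefficient = 2
x_5 = 2.3750, f(x_5) = 5.640625, coefficient = 2
x_6 = 2.7500, f(x_6) = 7.562500, coefficient = 1

I ≈ (0.375000/2) × 37.031250 = 6.943359
Exact value: 6.890625
Error: 0.052734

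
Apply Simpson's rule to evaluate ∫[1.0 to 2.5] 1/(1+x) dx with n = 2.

f(x) = 1/(1+x)
a = 1.0, b = 2.5, n = 2
h = (b - a)/n = 0.750000

Simpson's rule: (h/3)[f(x₀) + 4f(x₁) + 2f(x₂) + ... + f(xₙ)]

x_0 = 1.0000, f(x_0) = 0.500000, coefficient = 1
x_1 = 1.7500, f(x_1) = 0.363636, coefficient = 4
x_2 = 2.5000, f(x_2) = 0.285714, coefficient = 1

I ≈ (0.750000/3) × 2.240260 = 0.560065
Exact value: 0.559616
Error: 0.000449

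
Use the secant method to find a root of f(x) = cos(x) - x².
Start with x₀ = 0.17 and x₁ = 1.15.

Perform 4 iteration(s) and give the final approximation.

f(x) = cos(x) - x²
x₀ = 0.17, x₁ = 1.15

Secant formula: x_{n+1} = x_n - f(x_n)(x_n - x_{n-1})/(f(x_n) - f(x_{n-1}))

Iteration 1:
  f(0.170000) = 0.956685
  f(1.150000) = -0.914013
  x_2 = 1.150000 - (-0.914013)×(1.150000 - 0.170000)/(-0.914013 - 0.956685)
       = 0.671177
Iteration 2:
  f(1.150000) = -0.914013
  f(0.671177) = 0.332611
  x_3 = 0.671177 - 0.332611×(0.671177 - 1.150000)/(0.332611 - (-0.914013))
       = 0.798932
Iteration 3:
  f(0.671177) = 0.332611
  f(0.798932) = 0.059181
  x_4 = 0.798932 - 0.059181×(0.798932 - 0.671177)/(0.059181 - 0.332611)
       = 0.826583
Iteration 4:
  f(0.798932) = 0.059181
  f(0.826583) = -0.005845
  x_5 = 0.826583 - (-0.005845)×(0.826583 - 0.798932)/(-0.005845 - 0.059181)
       = 0.824097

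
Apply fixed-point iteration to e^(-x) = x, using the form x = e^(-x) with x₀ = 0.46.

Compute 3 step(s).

Equation: e^(-x) = x
Fixed-point form: x = e^(-x)
x₀ = 0.46

x_1 = g(0.460000) = 0.631284
x_2 = g(0.631284) = 0.531909
x_3 = g(0.531909) = 0.587483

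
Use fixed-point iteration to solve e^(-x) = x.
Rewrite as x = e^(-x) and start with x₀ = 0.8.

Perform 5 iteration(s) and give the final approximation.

Equation: e^(-x) = x
Fixed-point form: x = e^(-x)
x₀ = 0.8

x_1 = g(0.800000) = 0.449329
x_2 = g(0.449329) = 0.638056
x_3 = g(0.638056) = 0.528318
x_4 = g(0.528318) = 0.589596
x_5 = g(0.589596) = 0.554551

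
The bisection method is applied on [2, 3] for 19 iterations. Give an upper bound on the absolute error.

Bisection error bound: |error| ≤ (b-a)/2^n
|error| ≤ (3 - 2)/2^19 = 1/2^19
|error| ≤ 0.0000019073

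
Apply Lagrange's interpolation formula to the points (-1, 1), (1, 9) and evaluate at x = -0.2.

Lagrange interpolation formula:
P(x) = Σ yᵢ × Lᵢ(x)
where Lᵢ(x) = Π_{j≠i} (x - xⱼ)/(xᵢ - xⱼ)

L_0(-0.2) = (-0.2 - 1)/(-1 - 1) = 0.600000
L_1(-0.2) = (-0.2 - (-1))/(1 - (-1)) = 0.400000

P(-0.2) = 1×L_0(-0.2) + 9×L_1(-0.2)
P(-0.2) = 4.200000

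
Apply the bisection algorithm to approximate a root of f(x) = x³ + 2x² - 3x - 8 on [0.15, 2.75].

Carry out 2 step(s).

f(x) = x³ + 2x² - 3x - 8
Initial interval: [0.15, 2.75]

Iteration 1:
  c_1 = (0.150000 + 2.750000)/2 = 1.450000
  f(c_1) = f(1.450000) = -5.096375
  f(a) × f(c) ≥ 0, new interval: [1.450000, 2.750000]
Iteration 2:
  c_2 = (1.450000 + 2.750000)/2 = 2.100000
  f(c_2) = f(2.100000) = 3.781000
  f(a) × f(c) < 0, new interval: [1.450000, 2.100000]

After 2 iteration(s), the approximation is c_2 = 2.100000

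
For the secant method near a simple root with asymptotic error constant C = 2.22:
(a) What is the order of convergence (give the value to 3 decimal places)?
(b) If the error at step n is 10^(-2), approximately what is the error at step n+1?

(a) Secant method has superlinear convergence with order φ = (1+√5)/2 ≈ 1.618.
    This means |e_{n+1}| ≈ C|e_n|^1.618.

(b) With |e_n| = 10^(-2) and C = 2.22:
    |e_{n+1}| ≈ 2.22 × (10^(-2))^1.618 = 2.22 × 10^(-3.24)

(a) ≈ 1.618 (golden ratio); (b) |e_{n+1}| ≈ 1.289e-03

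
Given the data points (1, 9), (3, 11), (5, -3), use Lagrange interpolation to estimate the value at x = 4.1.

Lagrange interpolation formula:
P(x) = Σ yᵢ × Lᵢ(x)
where Lᵢ(x) = Π_{j≠i} (x - xⱼ)/(xᵢ - xⱼ)

L_0(4.1) = (4.1 - 3)/(1 - 3) × (4.1 - 5)/(1 - 5) = -0.123750
L_1(4.1) = (4.1 - 1)/(3 - 1) × (4.1 - 5)/(3 - 5) = 0.697500
L_2(4.1) = (4.1 - 1)/(5 - 1) × (4.1 - 3)/(5 - 3) = 0.426250

P(4.1) = 9×L_0(4.1) + 11×L_1(4.1) + (-3)×L_2(4.1)
P(4.1) = 5.280000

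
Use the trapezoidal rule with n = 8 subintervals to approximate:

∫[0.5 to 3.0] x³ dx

f(x) = x³
a = 0.5, b = 3.0, n = 8
h = (b - a)/n = 0.312500

Trapezoidal rule: (h/2)[f(x₀) + 2f(x₁) + 2f(x₂) + ... + f(xₙ)]

x_0 = 0.5000, f(x_0) = 0.125000, coefficient = 1
x_1 = 0.8125, f(x_1) = 0.536377, coefficient = 2
x_2 = 1.1250, f(x_2) = 1.423828, coefficient = 2
x_3 = 1.4375, f(x_3) = 2.970459, coefficient = 2
x_4 = 1.7500, f(x_4) = 5.359375, coefficient = 2
x_5 = 2.0625, f(x_5) = 8.773682, coefficient = 2
x_6 = 2.3750, f(x_6) = 13.396484, coefficient = 2
x_7 = 2.6875, f(x_7) = 19.410889, coefficient = 2
x_8 = 3.0000, f(x_8) = 27.000000, coefficient = 1

I ≈ (0.312500/2) × 130.867188 = 20.447998
Exact value: 20.234375
Error: 0.213623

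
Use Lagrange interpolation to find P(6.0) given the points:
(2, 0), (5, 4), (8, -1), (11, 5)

Lagrange interpolation formula:
P(x) = Σ yᵢ × Lᵢ(x)
where Lᵢ(x) = Π_{j≠i} (x - xⱼ)/(xᵢ - xⱼ)

L_0(6.0) = (6.0 - 5)/(2 - 5) × (6.0 - 8)/(2 - 8) × (6.0 - 11)/(2 - 11) = -0.061728
L_1(6.0) = (6.0 - 2)/(5 - 2) × (6.0 - 8)/(5 - 8) × (6.0 - 11)/(5 - 11) = 0.740741
L_2(6.0) = (6.0 - 2)/(8 - 2) × (6.0 - 5)/(8 - 5) × (6.0 - 11)/(8 - 11) = 0.370370
L_3(6.0) = (6.0 - 2)/(11 - 2) × (6.0 - 5)/(11 - 5) × (6.0 - 8)/(11 - 8) = -0.049383

P(6.0) = 0×L_0(6.0) + 4×L_1(6.0) + (-1)×L_2(6.0) + 5×L_3(6.0)
P(6.0) = 2.345679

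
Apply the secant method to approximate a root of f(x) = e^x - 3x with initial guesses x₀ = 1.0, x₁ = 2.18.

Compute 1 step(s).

f(x) = e^x - 3x
x₀ = 1.0, x₁ = 2.18

Secant formula: x_{n+1} = x_n - f(x_n)(x_n - x_{n-1})/(f(x_n) - f(x_{n-1}))

Iteration 1:
  f(1.000000) = -0.281718
  f(2.180000) = 2.306306
  x_2 = 2.180000 - 2.306306×(2.180000 - 1.000000)/(2.306306 - (-0.281718))
       = 1.128448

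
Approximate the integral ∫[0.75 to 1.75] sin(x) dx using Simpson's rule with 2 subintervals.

f(x) = sin(x)
a = 0.75, b = 1.75, n = 2
h = (b - a)/n = 0.500000

Simpson's rule: (h/3)[f(x₀) + 4f(x₁) + 2f(x₂) + ... + f(xₙ)]

x_0 = 0.7500, f(x_0) = 0.681639, coefficient = 1
x_1 = 1.2500, f(x_1) = 0.948985, coefficient = 4
x_2 = 1.7500, f(x_2) = 0.983986, coefficient = 1

I ≈ (0.500000/3) × 5.461563 = 0.910261
Exact value: 0.909935
Error: 0.000326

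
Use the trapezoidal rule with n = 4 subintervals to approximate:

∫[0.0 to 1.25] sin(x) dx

f(x) = sin(x)
a = 0.0, b = 1.25, n = 4
h = (b - a)/n = 0.312500

Trapezoidal rule: (h/2)[f(x₀) + 2f(x₁) + 2f(x₂) + ... + f(xₙ)]

x_0 = 0.0000, f(x_0) = 0.000000, coefficient = 1
x_1 = 0.3125, f(x_1) = 0.307439, coefficient = 2
x_2 = 0.6250, f(x_2) = 0.585097, coefficient = 2
x_3 = 0.9375, f(x_3) = 0.806081, coefficient = 2
x_4 = 1.2500, f(x_4) = 0.948985, coefficient = 1

I ≈ (0.312500/2) × 4.346218 = 0.679097
Exact value: 0.684678
Error: 0.005581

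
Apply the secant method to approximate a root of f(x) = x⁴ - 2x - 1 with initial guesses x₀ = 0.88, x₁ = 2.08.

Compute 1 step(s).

f(x) = x⁴ - 2x - 1
x₀ = 0.88, x₁ = 2.08

Secant formula: x_{n+1} = x_n - f(x_n)(x_n - x_{n-1})/(f(x_n) - f(x_{n-1}))

Iteration 1:
  f(0.880000) = -2.160305
  f(2.080000) = 13.557737
  x_2 = 2.080000 - 13.557737×(2.080000 - 0.880000)/(13.557737 - (-2.160305))
       = 1.044929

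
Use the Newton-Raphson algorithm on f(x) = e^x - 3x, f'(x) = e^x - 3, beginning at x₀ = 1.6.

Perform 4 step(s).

f(x) = e^x - 3x
f'(x) = e^x - 3
x₀ = 1.6

Newton-Raphson formula: x_{n+1} = x_n - f(x_n)/f'(x_n)

Iteration 1:
  f(1.600000) = 0.153032
  f'(1.600000) = 1.953032
  x_1 = 1.600000 - 0.153032/1.953032 = 1.521644
Iteration 2:
  f(1.521644) = 0.014816
  f'(1.521644) = 1.579747
  x_2 = 1.521644 - 0.014816/1.579747 = 1.512265
Iteration 3:
  f(1.512265) = 0.000201
  f'(1.512265) = 1.536996
  x_3 = 1.512265 - 0.000201/1.536996 = 1.512135
Iteration 4:
  f(1.512135) = 0.000000
  f'(1.512135) = 1.536404
  x_4 = 1.512135 - 0.000000/1.536404 = 1.512135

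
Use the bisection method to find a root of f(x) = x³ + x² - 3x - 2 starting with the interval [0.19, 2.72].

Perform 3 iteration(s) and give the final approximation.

f(x) = x³ + x² - 3x - 2
Initial interval: [0.19, 2.72]

Iteration 1:
  c_1 = (0.190000 + 2.720000)/2 = 1.455000
  f(c_1) = f(1.455000) = -1.167704
  f(a) × f(c) ≥ 0, new interval: [1.455000, 2.720000]
Iteration 2:
  c_2 = (1.455000 + 2.720000)/2 = 2.087500
  f(c_2) = f(2.087500) = 5.191764
  f(a) × f(c) < 0, new interval: [1.455000, 2.087500]
Iteration 3:
  c_3 = (1.455000 + 2.087500)/2 = 1.771250
  f(c_3) = f(1.771250) = 1.380566
  f(a) × f(c) < 0, new interval: [1.455000, 1.771250]

After 3 iteration(s), the approximation is c_3 = 1.771250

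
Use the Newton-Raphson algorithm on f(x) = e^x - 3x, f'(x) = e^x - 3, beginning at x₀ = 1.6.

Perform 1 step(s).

f(x) = e^x - 3x
f'(x) = e^x - 3
x₀ = 1.6

Newton-Raphson formula: x_{n+1} = x_n - f(x_n)/f'(x_n)

Iteration 1:
  f(1.600000) = 0.153032
  f'(1.600000) = 1.953032
  x_1 = 1.600000 - 0.153032/1.953032 = 1.521644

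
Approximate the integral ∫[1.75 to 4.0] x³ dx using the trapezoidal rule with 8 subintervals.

f(x) = x³
a = 1.75, b = 4.0, n = 8
h = (b - a)/n = 0.281250

Trapezoidal rule: (h/2)[f(x₀) + 2f(x₁) + 2f(x₂) + ... + f(xₙ)]

x_0 = 1.7500, f(x_0) = 5.359375, coefficient = 1
x_1 = 2.0312, f(x_1) = 8.380890, coefficient = 2
x_2 = 2.3125, f(x_2) = 12.366455, coefficient = 2
x_3 = 2.5938, f(x_3) = 17.449554, coefficient = 2
x_4 = 2.8750, f(x_4) = 23.763672, coefficient = 2
x_5 = 3.1562, f(x_5) = 31.442291, coefficient = 2
x_6 = 3.4375, f(x_6) = 40.618896, coefficient = 2
x_7 = 3.7188, f(x_7) = 51.426971, coefficient = 2
x_8 = 4.0000, f(x_8) = 64.000000, coefficient = 1

I ≈ (0.281250/2) × 440.256836 = 61.911118
Exact value: 61.655273
Error: 0.255844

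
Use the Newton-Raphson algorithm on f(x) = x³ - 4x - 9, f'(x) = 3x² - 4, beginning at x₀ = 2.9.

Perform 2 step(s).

f(x) = x³ - 4x - 9
f'(x) = 3x² - 4
x₀ = 2.9

Newton-Raphson formula: x_{n+1} = x_n - f(x_n)/f'(x_n)

Iteration 1:
  f(2.900000) = 3.789000
  f'(2.900000) = 21.230000
  x_1 = 2.900000 - 3.789000/21.230000 = 2.721526
Iteration 2:
  f(2.721526) = 0.271435
  f'(2.721526) = 18.220114
  x_2 = 2.721526 - 0.271435/18.220114 = 2.706629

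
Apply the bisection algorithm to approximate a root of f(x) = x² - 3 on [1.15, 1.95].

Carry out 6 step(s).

f(x) = x² - 3
Initial interval: [1.15, 1.95]

Iteration 1:
  c_1 = (1.150000 + 1.950000)/2 = 1.550000
  f(c_1) = f(1.550000) = -0.597500
  f(a) × f(c) ≥ 0, new interval: [1.550000, 1.950000]
Iteration 2:
  c_2 = (1.550000 + 1.950000)/2 = 1.750000
  f(c_2) = f(1.750000) = 0.062500
  f(a) × f(c) < 0, new interval: [1.550000, 1.750000]
Iteration 3:
  c_3 = (1.550000 + 1.750000)/2 = 1.650000
  f(c_3) = f(1.650000) = -0.277500
  f(a) × f(c) ≥ 0, new interval: [1.650000, 1.750000]
Iteration 4:
  c_4 = (1.650000 + 1.750000)/2 = 1.700000
  f(c_4) = f(1.700000) = -0.110000
  f(a) × f(c) ≥ 0, new interval: [1.700000, 1.750000]
Iteration 5:
  c_5 = (1.700000 + 1.750000)/2 = 1.725000
  f(c_5) = f(1.725000) = -0.024375
  f(a) × f(c) ≥ 0, new interval: [1.725000, 1.750000]
Iteration 6:
  c_6 = (1.725000 + 1.750000)/2 = 1.737500
  f(c_6) = f(1.737500) = 0.018906
  f(a) × f(c) < 0, new interval: [1.725000, 1.737500]

After 6 iteration(s), the approximation is c_6 = 1.737500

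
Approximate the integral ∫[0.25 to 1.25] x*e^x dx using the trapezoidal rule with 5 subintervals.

f(x) = x*e^x
a = 0.25, b = 1.25, n = 5
h = (b - a)/n = 0.200000

Trapezoidal rule: (h/2)[f(x₀) + 2f(x₁) + 2f(x₂) + ... + f(xₙ)]

x_0 = 0.2500, f(x_0) = 0.321006, coefficient = 1
x_1 = 0.4500, f(x_1) = 0.705740, coefficient = 2
x_2 = 0.6500, f(x_2) = 1.245102, coefficient = 2
x_3 = 0.8500, f(x_3) = 1.988700, coefficient = 2
x_4 = 1.0500, f(x_4) = 3.000534, coefficient = 2
x_5 = 1.2500, f(x_5) = 4.362929, coefficient = 1

I ≈ (0.200000/2) × 18.564086 = 1.856409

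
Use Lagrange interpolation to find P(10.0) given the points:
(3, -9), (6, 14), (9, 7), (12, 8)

Lagrange interpolation formula:
P(x) = Σ yᵢ × Lᵢ(x)
where Lᵢ(x) = Π_{j≠i} (x - xⱼ)/(xᵢ - xⱼ)

L_0(10.0) = (10.0 - 6)/(3 - 6) × (10.0 - 9)/(3 - 9) × (10.0 - 12)/(3 - 12) = 0.049383
L_1(10.0) = (10.0 - 3)/(6 - 3) × (10.0 - 9)/(6 - 9) × (10.0 - 12)/(6 - 12) = -0.259259
L_2(10.0) = (10.0 - 3)/(9 - 3) × (10.0 - 6)/(9 - 6) × (10.0 - 12)/(9 - 12) = 1.037037
L_3(10.0) = (10.0 - 3)/(12 - 3) × (10.0 - 6)/(12 - 6) × (10.0 - 9)/(12 - 9) = 0.172840

P(10.0) = (-9)×L_0(10.0) + 14×L_1(10.0) + 7×L_2(10.0) + 8×L_3(10.0)
P(10.0) = 4.567901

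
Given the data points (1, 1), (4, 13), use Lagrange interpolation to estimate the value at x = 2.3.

Lagrange interpolation formula:
P(x) = Σ yᵢ × Lᵢ(x)
where Lᵢ(x) = Π_{j≠i} (x - xⱼ)/(xᵢ - xⱼ)

L_0(2.3) = (2.3 - 4)/(1 - 4) = 0.566667
L_1(2.3) = (2.3 - 1)/(4 - 1) = 0.433333

P(2.3) = 1×L_0(2.3) + 13×L_1(2.3)
P(2.3) = 6.200000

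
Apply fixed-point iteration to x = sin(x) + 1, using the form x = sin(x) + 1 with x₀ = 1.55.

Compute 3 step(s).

Equation: x = sin(x) + 1
Fixed-point form: x = sin(x) + 1
x₀ = 1.55

x_1 = g(1.550000) = 1.999784
x_2 = g(1.999784) = 1.909387
x_3 = g(1.909387) = 1.943224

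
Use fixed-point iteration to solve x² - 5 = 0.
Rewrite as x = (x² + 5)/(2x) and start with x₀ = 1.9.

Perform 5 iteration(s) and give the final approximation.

Equation: x² - 5 = 0
Fixed-point form: x = (x² + 5)/(2x)
x₀ = 1.9

x_1 = g(1.900000) = 2.265789
x_2 = g(2.265789) = 2.236263
x_3 = g(2.236263) = 2.236068
x_4 = g(2.236068) = 2.236068
x_5 = g(2.236068) = 2.236068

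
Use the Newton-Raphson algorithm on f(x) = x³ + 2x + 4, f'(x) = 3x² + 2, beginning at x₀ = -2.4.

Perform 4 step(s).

f(x) = x³ + 2x + 4
f'(x) = 3x² + 2
x₀ = -2.4

Newton-Raphson formula: x_{n+1} = x_n - f(x_n)/f'(x_n)

Iteration 1:
  f(-2.400000) = -14.624000
  f'(-2.400000) = 19.280000
  x_1 = -2.400000 - (-14.624000)/19.280000 = -1.641494
Iteration 2:
  f(-1.641494) = -3.705996
  f'(-1.641494) = 10.083505
  x_2 = -1.641494 - (-3.705996)/10.083505 = -1.273963
Iteration 3:
  f(-1.273963) = -0.615547
  f'(-1.273963) = 6.868948
  x_3 = -1.273963 - (-0.615547)/6.868948 = -1.184350
Iteration 4:
  f(-1.184350) = -0.029972
  f'(-1.184350) = 6.208057
  x_4 = -1.184350 - (-0.029972)/6.208057 = -1.179522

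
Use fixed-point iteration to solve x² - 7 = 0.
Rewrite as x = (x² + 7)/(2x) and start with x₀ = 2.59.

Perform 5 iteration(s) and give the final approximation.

Equation: x² - 7 = 0
Fixed-point form: x = (x² + 7)/(2x)
x₀ = 2.59

x_1 = g(2.590000) = 2.646351
x_2 = g(2.646351) = 2.645751
x_3 = g(2.645751) = 2.645751
x_4 = g(2.645751) = 2.645751
x_5 = g(2.645751) = 2.645751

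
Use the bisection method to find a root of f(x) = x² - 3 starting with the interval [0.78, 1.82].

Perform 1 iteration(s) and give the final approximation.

f(x) = x² - 3
Initial interval: [0.78, 1.82]

Iteration 1:
  c_1 = (0.780000 + 1.820000)/2 = 1.300000
  f(c_1) = f(1.300000) = -1.310000
  f(a) × f(c) ≥ 0, new interval: [1.300000, 1.820000]

After 1 iteration(s), the approximation is c_1 = 1.300000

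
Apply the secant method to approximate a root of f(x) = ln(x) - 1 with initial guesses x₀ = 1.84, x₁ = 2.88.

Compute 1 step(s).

f(x) = ln(x) - 1
x₀ = 1.84, x₁ = 2.88

Secant formula: x_{n+1} = x_n - f(x_n)(x_n - x_{n-1})/(f(x_n) - f(x_{n-1}))

Iteration 1:
  f(1.840000) = -0.390234
  f(2.880000) = 0.057790
  x_2 = 2.880000 - 0.057790×(2.880000 - 1.840000)/(0.057790 - (-0.390234))
       = 2.745851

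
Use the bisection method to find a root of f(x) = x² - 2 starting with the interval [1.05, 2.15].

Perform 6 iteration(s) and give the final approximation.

f(x) = x² - 2
Initial interval: [1.05, 2.15]

Iteration 1:
  c_1 = (1.050000 + 2.150000)/2 = 1.600000
  f(c_1) = f(1.600000) = 0.560000
  f(a) × f(c) < 0, new interval: [1.050000, 1.600000]
Iteration 2:
  c_2 = (1.050000 + 1.600000)/2 = 1.325000
  f(c_2) = f(1.325000) = -0.244375
  f(a) × f(c) ≥ 0, new interval: [1.325000, 1.600000]
Iteration 3:
  c_3 = (1.325000 + 1.600000)/2 = 1.462500
  f(c_3) = f(1.462500) = 0.138906
  f(a) × f(c) < 0, new interval: [1.325000, 1.462500]
Iteration 4:
  c_4 = (1.325000 + 1.462500)/2 = 1.393750
  f(c_4) = f(1.393750) = -0.057461
  f(a) × f(c) ≥ 0, new interval: [1.393750, 1.462500]
Iteration 5:
  c_5 = (1.393750 + 1.462500)/2 = 1.428125
  f(c_5) = f(1.428125) = 0.039541
  f(a) × f(c) < 0, new interval: [1.393750, 1.428125]
Iteration 6:
  c_6 = (1.393750 + 1.428125)/2 = 1.410938
  f(c_6) = f(1.410938) = -0.009255
  f(a) × f(c) ≥ 0, new interval: [1.410938, 1.428125]

After 6 iteration(s), the approximation is c_6 = 1.410938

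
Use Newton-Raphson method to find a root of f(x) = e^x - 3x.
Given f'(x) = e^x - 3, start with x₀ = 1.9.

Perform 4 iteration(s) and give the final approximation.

f(x) = e^x - 3x
f'(x) = e^x - 3
x₀ = 1.9

Newton-Raphson formula: x_{n+1} = x_n - f(x_n)/f'(x_n)

Iteration 1:
  f(1.900000) = 0.985894
  f'(1.900000) = 3.685894
  x_1 = 1.900000 - 0.985894/3.685894 = 1.632522
Iteration 2:
  f(1.632522) = 0.219198
  f'(1.632522) = 2.116765
  x_2 = 1.632522 - 0.219198/2.116765 = 1.528969
Iteration 3:
  f(1.528969) = 0.026511
  f'(1.528969) = 1.613419
  x_3 = 1.528969 - 0.026511/1.613419 = 1.512537
Iteration 4:
  f(1.512537) = 0.000619
  f'(1.512537) = 1.538232
  x_4 = 1.512537 - 0.000619/1.538232 = 1.512135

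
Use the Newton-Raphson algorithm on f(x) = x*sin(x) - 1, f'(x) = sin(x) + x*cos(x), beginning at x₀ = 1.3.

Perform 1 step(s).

f(x) = x*sin(x) - 1
f'(x) = sin(x) + x*cos(x)
x₀ = 1.3

Newton-Raphson formula: x_{n+1} = x_n - f(x_n)/f'(x_n)

Iteration 1:
  f(1.300000) = 0.252626
  f'(1.300000) = 1.311307
  x_1 = 1.300000 - 0.252626/1.311307 = 1.107348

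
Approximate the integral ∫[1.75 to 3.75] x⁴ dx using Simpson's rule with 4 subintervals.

f(x) = x⁴
a = 1.75, b = 3.75, n = 4
h = (b - a)/n = 0.500000

Simpson's rule: (h/3)[f(x₀) + 4f(x₁) + 2f(x₂) + ... + f(xₙ)]

x_0 = 1.7500, f(x_0) = 9.378906, coefficient = 1
x_1 = 2.2500, f(x_1) = 25.628906, coefficient = 4
x_2 = 2.7500, f(x_2) = 57.191406, coefficient = 2
x_3 = 3.2500, f(x_3) = 111.566406, coefficient = 4
x_4 = 3.7500, f(x_4) = 197.753906, coefficient = 1

I ≈ (0.500000/3) × 870.296875 = 145.049479
Exact value: 145.032813
Error: 0.016667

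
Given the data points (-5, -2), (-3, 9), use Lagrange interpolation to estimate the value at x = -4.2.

Lagrange interpolation formula:
P(x) = Σ yᵢ × Lᵢ(x)
where Lᵢ(x) = Π_{j≠i} (x - xⱼ)/(xᵢ - xⱼ)

L_0(-4.2) = (-4.2 - (-3))/(-5 - (-3)) = 0.600000
L_1(-4.2) = (-4.2 - (-5))/(-3 - (-5)) = 0.400000

P(-4.2) = (-2)×L_0(-4.2) + 9×L_1(-4.2)
P(-4.2) = 2.400000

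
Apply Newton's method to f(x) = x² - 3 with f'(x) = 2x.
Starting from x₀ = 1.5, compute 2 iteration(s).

f(x) = x² - 3
f'(x) = 2x
x₀ = 1.5

Newton-Raphson formula: x_{n+1} = x_n - f(x_n)/f'(x_n)

Iteration 1:
  f(1.500000) = -0.750000
  f'(1.500000) = 3.000000
  x_1 = 1.500000 - (-0.750000)/3.000000 = 1.750000
Iteration 2:
  f(1.750000) = 0.062500
  f'(1.750000) = 3.500000
  x_2 = 1.750000 - 0.062500/3.500000 = 1.732143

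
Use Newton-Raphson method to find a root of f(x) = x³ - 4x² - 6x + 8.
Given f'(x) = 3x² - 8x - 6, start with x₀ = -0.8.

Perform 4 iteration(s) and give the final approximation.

f(x) = x³ - 4x² - 6x + 8
f'(x) = 3x² - 8x - 6
x₀ = -0.8

Newton-Raphson formula: x_{n+1} = x_n - f(x_n)/f'(x_n)

Iteration 1:
  f(-0.800000) = 9.728000
  f'(-0.800000) = 2.320000
  x_1 = -0.800000 - 9.728000/2.320000 = -4.993103
Iteration 2:
  f(-4.993103) = -186.249179
  f'(-4.993103) = 108.738074
  x_2 = -4.993103 - (-186.249179)/108.738074 = -3.280279
Iteration 3:
  f(-3.280279) = -50.655830
  f'(-3.280279) = 52.522936
  x_3 = -3.280279 - (-50.655830)/52.522936 = -2.315828
Iteration 4:
  f(-2.315828) = -11.977189
  f'(-2.315828) = 28.615799
  x_4 = -2.315828 - (-11.977189)/28.615799 = -1.897276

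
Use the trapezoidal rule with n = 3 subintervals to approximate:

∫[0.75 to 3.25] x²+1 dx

f(x) = x²+1
a = 0.75, b = 3.25, n = 3
h = (b - a)/n = 0.833333

Trapezoidal rule: (h/2)[f(x₀) + 2f(x₁) + 2f(x₂) + ... + f(xₙ)]

x_0 = 0.7500, f(x_0) = 1.562500, coefficient = 1
x_1 = 1.5833, f(x_1) = 3.506944, coefficient = 2
x_2 = 2.4167, f(x_2) = 6.840278, coefficient = 2
x_3 = 3.2500, f(x_3) = 11.562500, coefficient = 1

I ≈ (0.833333/2) × 33.819444 = 14.091435
Exact value: 13.802083
Error: 0.289352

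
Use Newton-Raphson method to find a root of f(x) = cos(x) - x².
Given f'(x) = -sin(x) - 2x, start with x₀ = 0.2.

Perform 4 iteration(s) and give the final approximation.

f(x) = cos(x) - x²
f'(x) = -sin(x) - 2x
x₀ = 0.2

Newton-Raphson formula: x_{n+1} = x_n - f(x_n)/f'(x_n)

Iteration 1:
  f(0.200000) = 0.940067
  f'(0.200000) = -0.598669
  x_1 = 0.200000 - 0.940067/(-0.598669) = 1.770260
Iteration 2:
  f(1.770260) = -3.331965
  f'(1.770260) = -4.520693
  x_2 = 1.770260 - (-3.331965)/(-4.520693) = 1.033213
Iteration 3:
  f(1.033213) = -0.555467
  f'(1.033213) = -2.925374
  x_3 = 1.033213 - (-0.555467)/(-2.925374) = 0.843334
Iteration 4:
  f(0.843334) = -0.046236
  f'(0.843334) = -2.433532
  x_4 = 0.843334 - (-0.046236)/(-2.433532) = 0.824335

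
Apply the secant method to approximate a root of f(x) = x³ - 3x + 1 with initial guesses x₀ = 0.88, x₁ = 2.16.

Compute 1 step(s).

f(x) = x³ - 3x + 1
x₀ = 0.88, x₁ = 2.16

Secant formula: x_{n+1} = x_n - f(x_n)(x_n - x_{n-1})/(f(x_n) - f(x_{n-1}))

Iteration 1:
  f(0.880000) = -0.958528
  f(2.160000) = 4.597696
  x_2 = 2.160000 - 4.597696×(2.160000 - 0.880000)/(4.597696 - (-0.958528))
       = 1.100818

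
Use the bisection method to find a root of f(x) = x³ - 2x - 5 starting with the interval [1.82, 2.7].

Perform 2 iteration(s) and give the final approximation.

f(x) = x³ - 2x - 5
Initial interval: [1.82, 2.7]

Iteration 1:
  c_1 = (1.820000 + 2.700000)/2 = 2.260000
  f(c_1) = f(2.260000) = 2.023176
  f(a) × f(c) < 0, new interval: [1.820000, 2.260000]
Iteration 2:
  c_2 = (1.820000 + 2.260000)/2 = 2.040000
  f(c_2) = f(2.040000) = -0.590336
  f(a) × f(c) ≥ 0, new interval: [2.040000, 2.260000]

After 2 iteration(s), the approximation is c_2 = 2.040000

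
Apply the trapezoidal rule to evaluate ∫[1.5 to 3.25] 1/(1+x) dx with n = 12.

f(x) = 1/(1+x)
a = 1.5, b = 3.25, n = 12
h = (b - a)/n = 0.145833

Trapezoidal rule: (h/2)[f(x₀) + 2f(x₁) + 2f(x₂) + ... + f(xₙ)]

x_0 = 1.5000, f(x_0) = 0.400000, coefficient = 1
x_1 = 1.6458, f(x_1) = 0.377953, coefficient = 2
x_2 = 1.7917, f(x_2) = 0.358209, coefficient = 2
x_3 = 1.9375, f(x_3) = 0.340426, coefficient = 2
x_4 = 2.0833, f(x_4) = 0.324324, coefficient = 2
x_5 = 2.2292, f(x_5) = 0.309677, coefficient = 2
x_6 = 2.3750, f(x_6) = 0.296296, coefficient = 2
x_7 = 2.5208, f(x_7) = 0.284024, coefficient = 2
x_8 = 2.6667, f(x_8) = 0.272727, coefficient = 2
x_9 = 2.8125, f(x_9) = 0.262295, coefficient = 2
x_10 = 2.9583, f(x_10) = 0.252632, coefficient = 2
x_11 = 3.1042, f(x_11) = 0.243655, coefficient = 2
x_12 = 3.2500, f(x_12) = 0.235294, coefficient = 1

I ≈ (0.145833/2) × 7.279730 = 0.530814
Exact value: 0.530628
Error: 0.000185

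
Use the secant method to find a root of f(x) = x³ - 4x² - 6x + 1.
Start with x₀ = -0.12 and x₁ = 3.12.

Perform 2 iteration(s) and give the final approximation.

f(x) = x³ - 4x² - 6x + 1
x₀ = -0.12, x₁ = 3.12

Secant formula: x_{n+1} = x_n - f(x_n)(x_n - x_{n-1})/(f(x_n) - f(x_{n-1}))

Iteration 1:
  f(-0.120000) = 1.660672
  f(3.120000) = -26.286272
  x_2 = 3.120000 - (-26.286272)×(3.120000 - (-0.120000))/(-26.286272 - 1.660672)
       = 0.072528
Iteration 2:
  f(3.120000) = -26.286272
  f(0.072528) = 0.544170
  x_3 = 0.072528 - 0.544170×(0.072528 - 3.120000)/(0.544170 - (-26.286272))
       = 0.134337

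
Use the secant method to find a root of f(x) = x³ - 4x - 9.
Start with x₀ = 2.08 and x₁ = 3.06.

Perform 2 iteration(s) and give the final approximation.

f(x) = x³ - 4x - 9
x₀ = 2.08, x₁ = 3.06

Secant formula: x_{n+1} = x_n - f(x_n)(x_n - x_{n-1})/(f(x_n) - f(x_{n-1}))

Iteration 1:
  f(2.080000) = -8.321088
  f(3.060000) = 7.412616
  x_2 = 3.060000 - 7.412616×(3.060000 - 2.080000)/(7.412616 - (-8.321088))
       = 2.598293
Iteration 2:
  f(3.060000) = 7.412616
  f(2.598293) = -1.851770
  x_3 = 2.598293 - (-1.851770)×(2.598293 - 3.060000)/(-1.851770 - 7.412616)
       = 2.690579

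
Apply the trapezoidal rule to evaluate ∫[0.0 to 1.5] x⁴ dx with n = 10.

f(x) = x⁴
a = 0.0, b = 1.5, n = 10
h = (b - a)/n = 0.150000

Trapezoidal rule: (h/2)[f(x₀) + 2f(x₁) + 2f(x₂) + ... + f(xₙ)]

x_0 = 0.0000, f(x_0) = 0.000000, coefficient = 1
x_1 = 0.1500, f(x_1) = 0.000506, coefficient = 2
x_2 = 0.3000, f(x_2) = 0.008100, coefficient = 2
x_3 = 0.4500, f(x_3) = 0.041006, coefficient = 2
x_4 = 0.6000, f(x_4) = 0.129600, coefficient = 2
x_5 = 0.7500, f(x_5) = 0.316406, coefficient = 2
x_6 = 0.9000, f(x_6) = 0.656100, coefficient = 2
x_7 = 1.0500, f(x_7) = 1.215506, coefficient = 2
x_8 = 1.2000, f(x_8) = 2.073600, coefficient = 2
x_9 = 1.3500, f(x_9) = 3.321506, coefficient = 2
x_10 = 1.5000, f(x_10) = 5.062500, coefficient = 1

I ≈ (0.150000/2) × 20.587162 = 1.544037
Exact value: 1.518750
Error: 0.025287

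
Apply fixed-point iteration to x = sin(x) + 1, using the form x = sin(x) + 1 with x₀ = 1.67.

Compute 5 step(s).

Equation: x = sin(x) + 1
Fixed-point form: x = sin(x) + 1
x₀ = 1.67

x_1 = g(1.670000) = 1.995083
x_2 = g(1.995083) = 1.911332
x_3 = g(1.911332) = 1.942576
x_4 = g(1.942576) = 1.931682
x_5 = g(1.931682) = 1.935584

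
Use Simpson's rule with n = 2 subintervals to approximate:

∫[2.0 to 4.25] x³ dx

f(x) = x³
a = 2.0, b = 4.25, n = 2
h = (b - a)/n = 1.125000

Simpson's rule: (h/3)[f(x₀) + 4f(x₁) + 2f(x₂) + ... + f(xₙ)]

x_0 = 2.0000, f(x_0) = 8.000000, coefficient = 1
x_1 = 3.1250, f(x_1) = 30.517578, coefficient = 4
x_2 = 4.2500, f(x_2) = 76.765625, coefficient = 1

I ≈ (1.125000/3) × 206.835938 = 77.563477
Exact value: 77.563477
Error: 0.000000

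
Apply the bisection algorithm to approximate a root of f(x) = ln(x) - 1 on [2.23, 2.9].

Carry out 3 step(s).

f(x) = ln(x) - 1
Initial interval: [2.23, 2.9]

Iteration 1:
  c_1 = (2.230000 + 2.900000)/2 = 2.565000
  f(c_1) = f(2.565000) = -0.058042
  f(a) × f(c) ≥ 0, new interval: [2.565000, 2.900000]
Iteration 2:
  c_2 = (2.565000 + 2.900000)/2 = 2.732500
  f(c_2) = f(2.732500) = 0.005217
  f(a) × f(c) < 0, new interval: [2.565000, 2.732500]
Iteration 3:
  c_3 = (2.565000 + 2.732500)/2 = 2.648750
  f(c_3) = f(2.648750) = -0.025912
  f(a) × f(c) ≥ 0, new interval: [2.648750, 2.732500]

After 3 iteration(s), the approximation is c_3 = 2.648750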